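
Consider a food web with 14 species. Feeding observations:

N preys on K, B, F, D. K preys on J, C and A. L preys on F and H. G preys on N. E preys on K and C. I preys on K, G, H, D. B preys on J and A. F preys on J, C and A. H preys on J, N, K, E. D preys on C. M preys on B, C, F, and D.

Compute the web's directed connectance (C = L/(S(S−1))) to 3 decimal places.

The web has S = 14 species and L = 30 feeding links.
C = L / (S(S−1)) = 30 / 182 = 0.1648 ≈ 0.165.

C = 0.165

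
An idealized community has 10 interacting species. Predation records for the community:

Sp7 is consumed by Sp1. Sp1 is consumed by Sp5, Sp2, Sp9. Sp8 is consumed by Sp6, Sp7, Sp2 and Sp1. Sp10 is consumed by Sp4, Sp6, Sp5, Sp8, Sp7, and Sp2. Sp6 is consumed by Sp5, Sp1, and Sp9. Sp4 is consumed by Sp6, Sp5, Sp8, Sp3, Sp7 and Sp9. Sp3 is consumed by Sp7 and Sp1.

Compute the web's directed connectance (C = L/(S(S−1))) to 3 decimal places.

C = 0.278

The web has S = 10 species and L = 25 feeding links.
C = L / (S(S−1)) = 25 / 90 = 0.2778 ≈ 0.278.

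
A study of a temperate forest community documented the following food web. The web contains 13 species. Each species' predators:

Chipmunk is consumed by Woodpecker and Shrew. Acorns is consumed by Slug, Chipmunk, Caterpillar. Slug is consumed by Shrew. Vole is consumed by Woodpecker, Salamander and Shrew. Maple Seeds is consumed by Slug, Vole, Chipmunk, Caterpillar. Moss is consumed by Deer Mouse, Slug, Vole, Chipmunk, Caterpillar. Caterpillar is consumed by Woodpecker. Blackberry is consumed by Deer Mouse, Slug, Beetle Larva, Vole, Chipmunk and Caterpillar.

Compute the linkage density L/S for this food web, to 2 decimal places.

There are L = 25 links among S = 13 species.
L/S = 25/13 = 1.9231 ≈ 1.92.

L/S = 1.92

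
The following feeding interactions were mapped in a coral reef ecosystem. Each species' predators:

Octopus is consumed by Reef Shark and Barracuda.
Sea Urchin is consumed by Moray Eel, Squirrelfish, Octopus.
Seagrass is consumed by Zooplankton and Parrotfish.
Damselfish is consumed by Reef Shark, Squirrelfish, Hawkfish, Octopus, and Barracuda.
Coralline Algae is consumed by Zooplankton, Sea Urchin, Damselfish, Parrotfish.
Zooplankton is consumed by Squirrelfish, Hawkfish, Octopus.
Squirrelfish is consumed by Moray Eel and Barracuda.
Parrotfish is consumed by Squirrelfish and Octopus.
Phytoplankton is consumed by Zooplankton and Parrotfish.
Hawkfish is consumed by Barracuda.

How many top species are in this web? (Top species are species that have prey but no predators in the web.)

Top species (has prey, but nothing eats it): Moray Eel, Reef Shark, Barracuda.
Count: 3.

3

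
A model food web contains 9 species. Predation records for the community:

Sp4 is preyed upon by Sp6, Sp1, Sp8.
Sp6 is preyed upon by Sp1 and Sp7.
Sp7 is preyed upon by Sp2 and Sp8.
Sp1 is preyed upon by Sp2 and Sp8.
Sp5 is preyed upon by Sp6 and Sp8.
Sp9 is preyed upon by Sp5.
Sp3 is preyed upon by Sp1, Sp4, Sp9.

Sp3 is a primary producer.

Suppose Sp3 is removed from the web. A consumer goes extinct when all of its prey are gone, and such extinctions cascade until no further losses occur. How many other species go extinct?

8

Remove Sp3.
Round 1: Sp9 (all prey gone), Sp4 (all prey gone) → extinct.
Round 2: Sp5 (all prey gone) → extinct.
Round 3: Sp6 (all prey gone) → extinct.
Round 4: Sp7 (all prey gone), Sp1 (all prey gone) → extinct.
Round 5: Sp2 (all prey gone), Sp8 (all prey gone) → extinct.
No further losses. Total secondary extinctions: 8.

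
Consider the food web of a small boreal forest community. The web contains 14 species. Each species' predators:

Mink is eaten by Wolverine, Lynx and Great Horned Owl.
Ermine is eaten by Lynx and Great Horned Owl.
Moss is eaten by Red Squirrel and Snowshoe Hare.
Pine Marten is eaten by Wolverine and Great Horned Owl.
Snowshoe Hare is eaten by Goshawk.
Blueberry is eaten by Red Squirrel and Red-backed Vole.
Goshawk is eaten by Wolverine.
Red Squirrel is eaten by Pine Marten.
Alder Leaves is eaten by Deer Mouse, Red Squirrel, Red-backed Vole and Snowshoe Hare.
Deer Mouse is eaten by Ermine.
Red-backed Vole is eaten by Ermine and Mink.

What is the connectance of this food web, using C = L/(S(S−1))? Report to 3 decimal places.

C = 0.115

The web has S = 14 species and L = 21 feeding links.
C = L / (S(S−1)) = 21 / 182 = 0.1154 ≈ 0.115.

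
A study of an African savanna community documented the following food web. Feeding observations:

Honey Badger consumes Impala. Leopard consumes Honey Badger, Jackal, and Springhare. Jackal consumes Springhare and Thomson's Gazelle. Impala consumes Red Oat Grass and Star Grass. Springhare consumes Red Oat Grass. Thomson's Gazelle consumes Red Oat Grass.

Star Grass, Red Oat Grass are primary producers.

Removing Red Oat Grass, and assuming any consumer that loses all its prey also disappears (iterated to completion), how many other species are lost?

Remove Red Oat Grass.
Round 1: Springhare (all prey gone), Thomson's Gazelle (all prey gone) → extinct.
Round 2: Jackal (all prey gone) → extinct.
No further losses. Total secondary extinctions: 3.

3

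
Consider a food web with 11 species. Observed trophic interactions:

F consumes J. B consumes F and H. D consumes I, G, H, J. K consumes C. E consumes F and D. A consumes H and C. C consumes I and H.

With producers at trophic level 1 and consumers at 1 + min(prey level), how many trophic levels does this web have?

3

Producers (level 1): H, J, I, G.
Following each consumer down to its lowest-level prey: H → C → K (levels 1 through 3).
All prey of K (C 2) are at level 2 or above, so K is at level 1 + 2 = 3.
Every consumer has at least one prey at level 2 or below, so none exceeds level 3.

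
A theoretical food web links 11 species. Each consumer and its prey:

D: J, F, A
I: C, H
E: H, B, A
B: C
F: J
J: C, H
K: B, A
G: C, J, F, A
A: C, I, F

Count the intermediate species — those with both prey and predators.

5

Intermediate species (has both prey and predators): I, B, J, F, A.
Count: 5.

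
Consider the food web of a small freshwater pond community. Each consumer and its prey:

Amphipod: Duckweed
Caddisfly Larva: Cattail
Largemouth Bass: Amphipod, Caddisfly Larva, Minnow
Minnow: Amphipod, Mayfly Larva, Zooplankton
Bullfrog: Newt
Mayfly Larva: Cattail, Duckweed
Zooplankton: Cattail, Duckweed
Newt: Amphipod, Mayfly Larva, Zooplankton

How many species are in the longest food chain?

4 species

One longest chain: Duckweed → Amphipod → Minnow → Largemouth Bass.
It has 4 species and 3 links.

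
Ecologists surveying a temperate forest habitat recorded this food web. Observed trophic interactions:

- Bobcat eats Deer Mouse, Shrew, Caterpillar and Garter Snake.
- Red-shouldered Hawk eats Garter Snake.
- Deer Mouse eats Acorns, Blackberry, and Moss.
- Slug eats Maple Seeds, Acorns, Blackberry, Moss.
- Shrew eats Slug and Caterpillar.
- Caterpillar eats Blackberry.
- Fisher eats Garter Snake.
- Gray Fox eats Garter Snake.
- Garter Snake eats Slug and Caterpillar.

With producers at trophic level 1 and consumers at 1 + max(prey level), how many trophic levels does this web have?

Producers (level 1): Moss, Blackberry, Maple Seeds, Acorns.
Blackberry → Caterpillar → Garter Snake → Red-shouldered Hawk gives Red-shouldered Hawk level 4.
No species has a prey at level 4, so no species reaches level 5.

4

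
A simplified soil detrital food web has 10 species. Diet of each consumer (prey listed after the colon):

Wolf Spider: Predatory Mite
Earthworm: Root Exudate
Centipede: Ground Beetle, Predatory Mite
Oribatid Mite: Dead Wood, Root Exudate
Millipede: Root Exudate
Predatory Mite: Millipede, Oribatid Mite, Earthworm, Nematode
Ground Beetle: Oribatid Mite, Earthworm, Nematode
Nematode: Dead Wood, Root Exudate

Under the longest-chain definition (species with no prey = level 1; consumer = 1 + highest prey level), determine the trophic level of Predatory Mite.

Trophic level 3

Root Exudate has no prey (basal) → level 1.
Millipede eats Root Exudate → level 2.
Predatory Mite eats Millipede (level 2); other prey at levels: Oribatid Mite 2, Earthworm 2, Nematode 2 → level 3.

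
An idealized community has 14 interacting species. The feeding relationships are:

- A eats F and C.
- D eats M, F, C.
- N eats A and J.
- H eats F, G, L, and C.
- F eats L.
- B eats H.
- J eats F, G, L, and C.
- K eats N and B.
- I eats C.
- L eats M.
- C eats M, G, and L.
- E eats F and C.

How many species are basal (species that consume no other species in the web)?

Basal species (no prey listed): G, M.
Count: 2.

2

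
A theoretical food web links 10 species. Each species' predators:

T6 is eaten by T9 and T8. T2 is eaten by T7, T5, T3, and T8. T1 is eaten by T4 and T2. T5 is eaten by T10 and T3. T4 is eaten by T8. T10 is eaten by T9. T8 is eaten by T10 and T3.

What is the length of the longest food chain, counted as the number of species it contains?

One longest chain: T1 → T2 → T8 → T10 → T9.
It has 5 species and 4 links.

5 species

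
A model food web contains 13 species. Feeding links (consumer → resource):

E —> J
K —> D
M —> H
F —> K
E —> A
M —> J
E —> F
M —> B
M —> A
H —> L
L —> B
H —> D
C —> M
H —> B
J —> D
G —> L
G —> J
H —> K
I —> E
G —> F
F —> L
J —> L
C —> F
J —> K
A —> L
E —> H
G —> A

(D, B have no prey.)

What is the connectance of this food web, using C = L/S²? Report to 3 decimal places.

The web has S = 13 species and L = 27 feeding links.
C = L / S² = 27 / 169 = 0.1598 ≈ 0.160.

C = 0.160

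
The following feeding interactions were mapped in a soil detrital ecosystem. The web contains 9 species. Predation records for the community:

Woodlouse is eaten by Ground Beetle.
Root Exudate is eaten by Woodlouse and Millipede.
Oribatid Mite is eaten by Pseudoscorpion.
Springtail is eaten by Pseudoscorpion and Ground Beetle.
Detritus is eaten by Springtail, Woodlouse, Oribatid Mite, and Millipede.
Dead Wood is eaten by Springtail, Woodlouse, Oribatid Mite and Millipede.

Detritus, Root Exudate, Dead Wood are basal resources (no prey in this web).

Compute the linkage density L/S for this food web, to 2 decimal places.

L/S = 1.56

There are L = 14 links among S = 9 species.
L/S = 14/9 = 1.5556 ≈ 1.56.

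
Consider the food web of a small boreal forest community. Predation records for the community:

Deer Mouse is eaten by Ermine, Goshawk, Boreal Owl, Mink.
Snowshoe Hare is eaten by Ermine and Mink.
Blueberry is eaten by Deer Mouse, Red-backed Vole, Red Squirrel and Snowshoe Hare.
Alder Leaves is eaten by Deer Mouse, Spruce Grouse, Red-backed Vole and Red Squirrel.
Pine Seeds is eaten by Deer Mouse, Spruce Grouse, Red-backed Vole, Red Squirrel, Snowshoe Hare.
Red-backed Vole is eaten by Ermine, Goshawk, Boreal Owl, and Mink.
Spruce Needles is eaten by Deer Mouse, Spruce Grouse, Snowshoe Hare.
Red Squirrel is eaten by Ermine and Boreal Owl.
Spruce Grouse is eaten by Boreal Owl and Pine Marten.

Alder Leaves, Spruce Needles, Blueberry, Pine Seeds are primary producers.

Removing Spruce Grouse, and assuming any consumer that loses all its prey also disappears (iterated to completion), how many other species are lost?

Remove Spruce Grouse.
Round 1: Pine Marten (all prey gone) → extinct.
No further losses. Total secondary extinctions: 1.

1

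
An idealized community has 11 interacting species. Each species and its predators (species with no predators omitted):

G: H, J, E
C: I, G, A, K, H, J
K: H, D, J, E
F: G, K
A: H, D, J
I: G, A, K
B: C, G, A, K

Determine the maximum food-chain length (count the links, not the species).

4 links

One longest chain: B → C → I → G → H.
It has 5 species and 4 links.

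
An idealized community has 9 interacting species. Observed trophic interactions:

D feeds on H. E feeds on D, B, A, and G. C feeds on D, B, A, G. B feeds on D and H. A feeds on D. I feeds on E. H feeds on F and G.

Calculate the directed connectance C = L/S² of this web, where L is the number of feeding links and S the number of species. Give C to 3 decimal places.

The web has S = 9 species and L = 15 feeding links.
C = L / S² = 15 / 81 = 0.1852 ≈ 0.185.

C = 0.185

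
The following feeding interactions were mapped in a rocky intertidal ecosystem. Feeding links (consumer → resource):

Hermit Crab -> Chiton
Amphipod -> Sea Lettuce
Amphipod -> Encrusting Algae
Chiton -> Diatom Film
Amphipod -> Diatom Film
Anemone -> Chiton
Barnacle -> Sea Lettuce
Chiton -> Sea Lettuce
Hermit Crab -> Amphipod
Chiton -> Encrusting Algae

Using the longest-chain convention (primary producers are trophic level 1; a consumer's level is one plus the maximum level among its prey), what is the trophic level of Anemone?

Sea Lettuce is a producer → level 1.
Chiton eats Sea Lettuce (level 1); other prey at levels: Encrusting Algae 1, Diatom Film 1 → level 2.
Anemone eats Chiton → level 3.

Trophic level 3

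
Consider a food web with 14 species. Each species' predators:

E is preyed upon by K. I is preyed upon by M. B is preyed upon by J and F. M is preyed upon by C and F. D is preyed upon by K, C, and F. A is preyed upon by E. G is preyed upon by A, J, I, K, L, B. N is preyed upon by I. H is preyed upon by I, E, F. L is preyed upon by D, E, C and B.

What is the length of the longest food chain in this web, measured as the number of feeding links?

One longest chain: G → L → B → J.
It has 4 species and 3 links.

3 links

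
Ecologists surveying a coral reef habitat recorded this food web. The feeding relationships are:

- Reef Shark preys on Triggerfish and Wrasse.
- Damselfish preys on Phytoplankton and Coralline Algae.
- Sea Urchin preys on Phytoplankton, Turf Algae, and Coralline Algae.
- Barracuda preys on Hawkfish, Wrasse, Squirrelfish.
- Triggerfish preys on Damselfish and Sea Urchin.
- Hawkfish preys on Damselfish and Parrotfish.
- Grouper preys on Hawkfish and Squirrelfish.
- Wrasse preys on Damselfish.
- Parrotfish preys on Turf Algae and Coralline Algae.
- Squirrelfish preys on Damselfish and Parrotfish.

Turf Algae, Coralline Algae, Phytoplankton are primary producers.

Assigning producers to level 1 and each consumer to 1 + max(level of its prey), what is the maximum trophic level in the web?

4

Producers (level 1): Turf Algae, Coralline Algae, Phytoplankton.
Turf Algae → Parrotfish → Hawkfish → Grouper gives Grouper level 4.
No species has a prey at level 4, so no species reaches level 5.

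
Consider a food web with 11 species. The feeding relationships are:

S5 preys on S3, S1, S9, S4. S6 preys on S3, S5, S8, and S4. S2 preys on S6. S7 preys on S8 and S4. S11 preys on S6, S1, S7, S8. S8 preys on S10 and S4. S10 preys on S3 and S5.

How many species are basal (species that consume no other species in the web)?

Basal species (no prey listed): S1, S4, S3, S9.
Count: 4.

4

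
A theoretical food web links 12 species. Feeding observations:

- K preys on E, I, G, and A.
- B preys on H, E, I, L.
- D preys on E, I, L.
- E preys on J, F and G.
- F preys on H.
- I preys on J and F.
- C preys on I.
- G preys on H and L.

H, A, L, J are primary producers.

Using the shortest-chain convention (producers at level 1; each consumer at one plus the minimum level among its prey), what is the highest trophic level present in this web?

3

Producers (level 1): H, A, L, J.
Following each consumer down to its lowest-level prey: J → I → C (levels 1 through 3).
All prey of C (I 2) are at level 2 or above, so C is at level 1 + 2 = 3.
Every consumer has at least one prey at level 2 or below, so none exceeds level 3.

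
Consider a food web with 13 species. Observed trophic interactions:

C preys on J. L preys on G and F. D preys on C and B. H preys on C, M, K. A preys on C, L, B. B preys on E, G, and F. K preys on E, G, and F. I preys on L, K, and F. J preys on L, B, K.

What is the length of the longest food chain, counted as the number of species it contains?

One longest chain: F → L → J → C → A.
It has 5 species and 4 links.

5 species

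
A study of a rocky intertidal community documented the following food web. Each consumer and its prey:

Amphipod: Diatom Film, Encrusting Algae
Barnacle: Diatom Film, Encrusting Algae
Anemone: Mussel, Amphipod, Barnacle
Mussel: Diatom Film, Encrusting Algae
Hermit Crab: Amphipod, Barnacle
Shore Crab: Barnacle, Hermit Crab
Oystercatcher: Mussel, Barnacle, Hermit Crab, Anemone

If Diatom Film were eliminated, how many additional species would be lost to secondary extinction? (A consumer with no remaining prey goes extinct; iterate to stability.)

Remove Diatom Film.
Every predator of it retains at least one other prey: Mussel still has Encrusting Algae; Amphipod still has Encrusting Algae; Barnacle still has Encrusting Algae.
No consumer loses all prey, so no secondary extinctions occur.

0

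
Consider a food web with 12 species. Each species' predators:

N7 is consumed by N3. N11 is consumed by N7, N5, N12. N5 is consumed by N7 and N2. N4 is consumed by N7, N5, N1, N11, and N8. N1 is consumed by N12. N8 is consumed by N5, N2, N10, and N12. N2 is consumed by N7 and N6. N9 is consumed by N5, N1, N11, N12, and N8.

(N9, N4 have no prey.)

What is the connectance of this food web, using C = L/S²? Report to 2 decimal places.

The web has S = 12 species and L = 23 feeding links.
C = L / S² = 23 / 144 = 0.1597 ≈ 0.16.

C = 0.16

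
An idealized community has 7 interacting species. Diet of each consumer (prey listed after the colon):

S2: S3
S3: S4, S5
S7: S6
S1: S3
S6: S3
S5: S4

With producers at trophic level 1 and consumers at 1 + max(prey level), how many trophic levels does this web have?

5

Producers (level 1): S4.
S4 → S5 → S3 → S6 → S7 gives S7 level 5.
No species has a prey at level 5, so no species reaches level 6.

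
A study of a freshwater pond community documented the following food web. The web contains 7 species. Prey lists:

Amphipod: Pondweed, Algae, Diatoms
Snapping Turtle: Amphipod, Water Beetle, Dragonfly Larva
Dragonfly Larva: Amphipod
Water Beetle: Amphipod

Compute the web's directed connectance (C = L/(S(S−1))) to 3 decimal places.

The web has S = 7 species and L = 8 feeding links.
C = L / (S(S−1)) = 8 / 42 = 0.1905 ≈ 0.190.

C = 0.190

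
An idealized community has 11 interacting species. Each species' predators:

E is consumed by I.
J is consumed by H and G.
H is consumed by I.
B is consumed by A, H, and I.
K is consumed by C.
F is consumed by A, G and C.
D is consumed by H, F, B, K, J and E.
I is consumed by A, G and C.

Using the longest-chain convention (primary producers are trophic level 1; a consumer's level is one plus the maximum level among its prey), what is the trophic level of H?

Trophic level 3

D is a producer → level 1.
J eats D → level 2.
H eats J (level 2); other prey at levels: D 1, B 2 → level 3.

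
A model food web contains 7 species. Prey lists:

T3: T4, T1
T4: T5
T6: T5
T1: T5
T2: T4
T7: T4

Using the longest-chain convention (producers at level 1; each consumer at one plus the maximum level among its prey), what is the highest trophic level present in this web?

3

Producers (level 1): T5.
T5 → T4 → T3 gives T3 level 3.
No species has a prey at level 3, so no species reaches level 4.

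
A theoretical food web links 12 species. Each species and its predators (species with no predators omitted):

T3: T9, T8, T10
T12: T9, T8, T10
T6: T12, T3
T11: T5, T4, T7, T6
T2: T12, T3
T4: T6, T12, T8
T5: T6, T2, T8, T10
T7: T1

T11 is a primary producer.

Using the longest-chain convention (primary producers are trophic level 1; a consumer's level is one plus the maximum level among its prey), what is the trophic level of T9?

T11 is a producer → level 1.
T5 eats T11 → level 2.
T6 eats T5 (level 2); other prey at levels: T11 1, T4 2 → level 3.
T3 eats T6 (level 3); other prey at levels: T2 3 → level 4.
T9 eats T3 (level 4); other prey at levels: T12 4 → level 5.

Trophic level 5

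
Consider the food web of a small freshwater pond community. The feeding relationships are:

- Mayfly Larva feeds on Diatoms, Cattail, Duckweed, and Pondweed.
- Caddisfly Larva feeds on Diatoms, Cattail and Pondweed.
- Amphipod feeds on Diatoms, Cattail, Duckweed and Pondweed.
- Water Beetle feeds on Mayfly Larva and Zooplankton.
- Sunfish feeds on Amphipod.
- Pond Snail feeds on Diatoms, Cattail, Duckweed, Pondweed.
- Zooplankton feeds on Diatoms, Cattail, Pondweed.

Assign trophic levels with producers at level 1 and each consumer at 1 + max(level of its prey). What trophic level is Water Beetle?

Diatoms is a producer → level 1.
Zooplankton eats Diatoms (level 1); other prey at levels: Cattail 1, Pondweed 1 → level 2.
Water Beetle eats Zooplankton (level 2); other prey at levels: Mayfly Larva 2 → level 3.

Trophic level 3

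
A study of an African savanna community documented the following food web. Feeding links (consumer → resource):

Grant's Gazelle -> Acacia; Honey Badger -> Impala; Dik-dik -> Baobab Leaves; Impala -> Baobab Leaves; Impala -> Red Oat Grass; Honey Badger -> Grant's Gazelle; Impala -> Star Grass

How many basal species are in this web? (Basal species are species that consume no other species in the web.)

Basal species (no prey listed): Baobab Leaves, Star Grass, Acacia, Red Oat Grass.
Count: 4.

4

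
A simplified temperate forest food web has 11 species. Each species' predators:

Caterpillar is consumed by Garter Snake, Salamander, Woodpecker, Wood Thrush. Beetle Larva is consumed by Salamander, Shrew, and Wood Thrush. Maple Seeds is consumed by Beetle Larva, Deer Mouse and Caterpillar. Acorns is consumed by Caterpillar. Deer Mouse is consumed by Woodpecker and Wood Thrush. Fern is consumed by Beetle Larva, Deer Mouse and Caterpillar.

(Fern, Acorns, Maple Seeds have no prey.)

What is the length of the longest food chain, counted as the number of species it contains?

3 species

One longest chain: Fern → Beetle Larva → Shrew.
It has 3 species and 2 links.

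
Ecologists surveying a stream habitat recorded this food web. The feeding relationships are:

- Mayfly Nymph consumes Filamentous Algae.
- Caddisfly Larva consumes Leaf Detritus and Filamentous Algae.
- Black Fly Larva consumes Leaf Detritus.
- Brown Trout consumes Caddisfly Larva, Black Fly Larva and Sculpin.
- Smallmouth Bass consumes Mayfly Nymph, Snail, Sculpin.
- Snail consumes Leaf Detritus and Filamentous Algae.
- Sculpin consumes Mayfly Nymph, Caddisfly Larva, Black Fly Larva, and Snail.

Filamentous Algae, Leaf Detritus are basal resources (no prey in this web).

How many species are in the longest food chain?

4 species

One longest chain: Filamentous Algae → Mayfly Nymph → Sculpin → Brown Trout.
It has 4 species and 3 links.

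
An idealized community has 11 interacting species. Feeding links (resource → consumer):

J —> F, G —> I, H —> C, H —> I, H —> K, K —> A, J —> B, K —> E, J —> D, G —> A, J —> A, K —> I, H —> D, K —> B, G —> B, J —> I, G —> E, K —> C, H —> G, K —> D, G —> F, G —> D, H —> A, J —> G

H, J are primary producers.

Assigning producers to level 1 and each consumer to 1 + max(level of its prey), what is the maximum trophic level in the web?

3

Producers (level 1): H, J.
H → K → I gives I level 3.
No species has a prey at level 3, so no species reaches level 4.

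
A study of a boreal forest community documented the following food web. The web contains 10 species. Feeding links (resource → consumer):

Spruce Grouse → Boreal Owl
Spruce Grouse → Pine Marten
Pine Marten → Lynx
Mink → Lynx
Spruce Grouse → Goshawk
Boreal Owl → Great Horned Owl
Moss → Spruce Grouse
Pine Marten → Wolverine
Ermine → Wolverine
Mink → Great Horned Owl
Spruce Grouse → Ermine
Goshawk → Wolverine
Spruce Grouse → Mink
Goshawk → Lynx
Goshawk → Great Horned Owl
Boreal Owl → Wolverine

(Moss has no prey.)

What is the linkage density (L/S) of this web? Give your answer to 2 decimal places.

L/S = 1.60

There are L = 16 links among S = 10 species.
L/S = 16/10 = 1.6000 ≈ 1.60.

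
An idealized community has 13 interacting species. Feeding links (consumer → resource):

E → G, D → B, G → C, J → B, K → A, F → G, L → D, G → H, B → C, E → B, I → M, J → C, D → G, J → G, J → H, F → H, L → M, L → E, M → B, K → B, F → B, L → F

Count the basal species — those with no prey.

Basal species (no prey listed): H, A, C.
Count: 3.

3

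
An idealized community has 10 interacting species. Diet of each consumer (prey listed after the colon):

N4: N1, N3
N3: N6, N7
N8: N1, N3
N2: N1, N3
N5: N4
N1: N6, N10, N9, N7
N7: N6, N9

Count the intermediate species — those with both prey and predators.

Intermediate species (has both prey and predators): N7, N1, N3, N4.
Count: 4.

4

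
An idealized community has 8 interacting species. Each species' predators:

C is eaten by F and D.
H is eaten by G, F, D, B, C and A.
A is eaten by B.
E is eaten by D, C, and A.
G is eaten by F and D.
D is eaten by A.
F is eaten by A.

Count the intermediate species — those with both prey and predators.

Intermediate species (has both prey and predators): C, G, D, F, A.
Count: 5.

5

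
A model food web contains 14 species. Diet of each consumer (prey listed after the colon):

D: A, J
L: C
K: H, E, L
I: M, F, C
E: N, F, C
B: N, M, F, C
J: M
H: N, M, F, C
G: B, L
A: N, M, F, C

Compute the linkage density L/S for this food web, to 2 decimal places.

L/S = 1.93

There are L = 27 links among S = 14 species.
L/S = 27/14 = 1.9286 ≈ 1.93.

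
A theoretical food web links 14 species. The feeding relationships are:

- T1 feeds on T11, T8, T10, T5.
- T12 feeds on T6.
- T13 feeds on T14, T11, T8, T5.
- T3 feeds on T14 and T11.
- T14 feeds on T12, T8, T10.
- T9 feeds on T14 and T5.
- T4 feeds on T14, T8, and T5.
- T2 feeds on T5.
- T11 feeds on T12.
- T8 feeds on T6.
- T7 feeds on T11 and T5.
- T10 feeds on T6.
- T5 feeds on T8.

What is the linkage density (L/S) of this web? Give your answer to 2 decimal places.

L/S = 1.86

There are L = 26 links among S = 14 species.
L/S = 26/14 = 1.8571 ≈ 1.86.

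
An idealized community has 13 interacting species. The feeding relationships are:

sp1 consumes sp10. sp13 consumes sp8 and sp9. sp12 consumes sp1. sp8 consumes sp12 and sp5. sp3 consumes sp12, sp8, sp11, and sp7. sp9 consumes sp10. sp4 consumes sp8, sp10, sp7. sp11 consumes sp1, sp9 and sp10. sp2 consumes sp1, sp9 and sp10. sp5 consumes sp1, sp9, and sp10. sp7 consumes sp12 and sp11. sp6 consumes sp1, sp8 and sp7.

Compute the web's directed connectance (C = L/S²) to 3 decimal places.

The web has S = 13 species and L = 28 feeding links.
C = L / S² = 28 / 169 = 0.1657 ≈ 0.166.

C = 0.166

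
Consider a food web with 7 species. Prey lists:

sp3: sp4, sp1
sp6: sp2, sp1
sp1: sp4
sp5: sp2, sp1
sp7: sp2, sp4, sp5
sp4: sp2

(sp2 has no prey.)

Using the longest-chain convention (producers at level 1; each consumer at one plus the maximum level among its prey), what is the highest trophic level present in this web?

Producers (level 1): sp2.
sp2 → sp4 → sp1 → sp5 → sp7 gives sp7 level 5.
No species has a prey at level 5, so no species reaches level 6.

5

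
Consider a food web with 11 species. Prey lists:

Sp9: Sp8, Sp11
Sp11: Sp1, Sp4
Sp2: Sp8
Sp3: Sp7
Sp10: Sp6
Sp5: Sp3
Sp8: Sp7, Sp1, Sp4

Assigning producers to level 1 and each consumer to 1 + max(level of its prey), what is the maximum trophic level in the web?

Producers (level 1): Sp7, Sp6, Sp1, Sp4.
Sp7 → Sp8 → Sp2 gives Sp2 level 3.
No species has a prey at level 3, so no species reaches level 4.

3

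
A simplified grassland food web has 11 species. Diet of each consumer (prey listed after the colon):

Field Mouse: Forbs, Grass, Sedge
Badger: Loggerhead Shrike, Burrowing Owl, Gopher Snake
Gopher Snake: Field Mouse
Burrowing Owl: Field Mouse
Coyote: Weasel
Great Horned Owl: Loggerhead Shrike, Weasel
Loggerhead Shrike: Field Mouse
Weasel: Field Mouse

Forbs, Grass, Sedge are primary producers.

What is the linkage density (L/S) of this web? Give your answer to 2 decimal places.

There are L = 13 links among S = 11 species.
L/S = 13/11 = 1.1818 ≈ 1.18.

L/S = 1.18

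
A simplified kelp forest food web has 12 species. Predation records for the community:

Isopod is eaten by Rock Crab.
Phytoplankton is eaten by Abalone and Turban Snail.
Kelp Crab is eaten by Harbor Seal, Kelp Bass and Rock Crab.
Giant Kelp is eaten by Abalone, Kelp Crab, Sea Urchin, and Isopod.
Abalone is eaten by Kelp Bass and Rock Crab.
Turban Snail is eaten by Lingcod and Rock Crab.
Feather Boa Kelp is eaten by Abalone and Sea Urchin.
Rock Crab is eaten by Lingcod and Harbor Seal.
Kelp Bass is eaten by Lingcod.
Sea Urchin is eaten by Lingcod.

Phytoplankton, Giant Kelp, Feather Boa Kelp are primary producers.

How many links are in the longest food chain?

3 links

One longest chain: Giant Kelp → Kelp Crab → Rock Crab → Harbor Seal.
It has 4 species and 3 links.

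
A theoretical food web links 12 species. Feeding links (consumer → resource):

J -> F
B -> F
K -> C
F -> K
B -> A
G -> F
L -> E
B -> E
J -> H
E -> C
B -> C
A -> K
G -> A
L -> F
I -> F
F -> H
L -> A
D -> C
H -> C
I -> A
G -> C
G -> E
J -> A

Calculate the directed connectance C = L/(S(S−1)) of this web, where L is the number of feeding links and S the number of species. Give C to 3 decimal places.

The web has S = 12 species and L = 23 feeding links.
C = L / (S(S−1)) = 23 / 132 = 0.1742 ≈ 0.174.

C = 0.174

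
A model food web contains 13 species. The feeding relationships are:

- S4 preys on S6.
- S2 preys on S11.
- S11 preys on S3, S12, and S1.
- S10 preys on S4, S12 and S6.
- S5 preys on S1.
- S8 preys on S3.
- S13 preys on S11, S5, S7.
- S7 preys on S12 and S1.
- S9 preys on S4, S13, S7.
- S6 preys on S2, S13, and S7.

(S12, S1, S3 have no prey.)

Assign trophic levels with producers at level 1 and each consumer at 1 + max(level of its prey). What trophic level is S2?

Trophic level 3

S12 is a producer → level 1.
S11 eats S12 (level 1); other prey at levels: S1 1, S3 1 → level 2.
S2 eats S11 → level 3.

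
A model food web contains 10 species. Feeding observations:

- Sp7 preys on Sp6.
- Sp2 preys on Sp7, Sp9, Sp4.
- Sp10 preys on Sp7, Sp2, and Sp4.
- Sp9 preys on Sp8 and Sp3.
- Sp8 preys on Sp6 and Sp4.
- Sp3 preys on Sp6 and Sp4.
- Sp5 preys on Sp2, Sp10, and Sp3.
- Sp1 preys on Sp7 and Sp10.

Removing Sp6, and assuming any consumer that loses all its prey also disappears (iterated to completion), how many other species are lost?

Remove Sp6.
Round 1: Sp7 (all prey gone) → extinct.
No further losses. Total secondary extinctions: 1.

1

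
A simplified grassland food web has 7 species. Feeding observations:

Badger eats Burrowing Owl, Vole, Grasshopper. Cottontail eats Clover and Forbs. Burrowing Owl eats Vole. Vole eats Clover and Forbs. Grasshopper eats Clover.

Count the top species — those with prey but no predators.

Top species (has prey, but nothing eats it): Cottontail, Badger.
Count: 2.

2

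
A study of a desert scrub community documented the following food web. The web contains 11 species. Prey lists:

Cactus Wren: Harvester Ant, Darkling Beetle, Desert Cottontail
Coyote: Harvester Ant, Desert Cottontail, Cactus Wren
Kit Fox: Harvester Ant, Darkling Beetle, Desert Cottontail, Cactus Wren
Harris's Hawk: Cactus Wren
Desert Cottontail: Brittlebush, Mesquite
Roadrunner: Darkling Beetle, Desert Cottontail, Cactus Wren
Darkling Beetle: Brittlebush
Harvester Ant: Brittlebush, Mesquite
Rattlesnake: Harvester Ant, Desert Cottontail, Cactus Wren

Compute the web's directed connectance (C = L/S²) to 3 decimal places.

C = 0.182

The web has S = 11 species and L = 22 feeding links.
C = L / S² = 22 / 121 = 0.1818 ≈ 0.182.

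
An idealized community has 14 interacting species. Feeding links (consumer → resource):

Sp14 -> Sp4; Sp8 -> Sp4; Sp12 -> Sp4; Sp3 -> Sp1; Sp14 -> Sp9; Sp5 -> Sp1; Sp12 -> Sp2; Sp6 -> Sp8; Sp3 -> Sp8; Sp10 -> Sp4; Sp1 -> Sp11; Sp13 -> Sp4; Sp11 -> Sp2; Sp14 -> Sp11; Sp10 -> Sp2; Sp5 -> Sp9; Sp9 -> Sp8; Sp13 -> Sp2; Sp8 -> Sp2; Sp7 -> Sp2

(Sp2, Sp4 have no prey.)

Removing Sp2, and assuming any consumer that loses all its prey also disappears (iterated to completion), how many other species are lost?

3

Remove Sp2.
Round 1: Sp11 (all prey gone), Sp7 (all prey gone) → extinct.
Round 2: Sp1 (all prey gone) → extinct.
No further losses. Total secondary extinctions: 3.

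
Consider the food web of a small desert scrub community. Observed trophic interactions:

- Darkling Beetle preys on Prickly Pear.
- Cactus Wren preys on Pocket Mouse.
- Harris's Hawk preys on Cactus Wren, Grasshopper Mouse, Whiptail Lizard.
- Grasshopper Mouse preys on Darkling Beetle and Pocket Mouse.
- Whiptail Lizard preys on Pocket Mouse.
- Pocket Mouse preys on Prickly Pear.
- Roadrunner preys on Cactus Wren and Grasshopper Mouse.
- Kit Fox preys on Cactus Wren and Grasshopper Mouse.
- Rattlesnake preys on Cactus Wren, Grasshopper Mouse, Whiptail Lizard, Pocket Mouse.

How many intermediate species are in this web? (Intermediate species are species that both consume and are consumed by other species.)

Intermediate species (has both prey and predators): Pocket Mouse, Darkling Beetle, Grasshopper Mouse, Whiptail Lizard, Cactus Wren.
Count: 5.

5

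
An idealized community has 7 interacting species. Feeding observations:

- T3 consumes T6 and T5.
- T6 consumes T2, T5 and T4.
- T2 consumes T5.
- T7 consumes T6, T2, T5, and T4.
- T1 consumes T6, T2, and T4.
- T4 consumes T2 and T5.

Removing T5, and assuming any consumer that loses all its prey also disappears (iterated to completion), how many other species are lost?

6

Remove T5.
Round 1: T2 (all prey gone) → extinct.
Round 2: T4 (all prey gone) → extinct.
Round 3: T6 (all prey gone) → extinct.
Round 4: T1 (all prey gone), T3 (all prey gone), T7 (all prey gone) → extinct.
No further losses. Total secondary extinctions: 6.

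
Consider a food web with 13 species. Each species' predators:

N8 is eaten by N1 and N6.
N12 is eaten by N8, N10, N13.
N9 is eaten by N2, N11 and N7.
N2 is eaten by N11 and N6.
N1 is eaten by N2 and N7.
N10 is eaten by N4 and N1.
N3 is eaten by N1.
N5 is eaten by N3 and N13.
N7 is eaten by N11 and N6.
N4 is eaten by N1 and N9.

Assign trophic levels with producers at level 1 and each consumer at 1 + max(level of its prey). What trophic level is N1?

N12 is a producer → level 1.
N10 eats N12 → level 2.
N4 eats N10 → level 3.
N1 eats N4 (level 3); other prey at levels: N8 2, N10 2, N3 2 → level 4.

Trophic level 4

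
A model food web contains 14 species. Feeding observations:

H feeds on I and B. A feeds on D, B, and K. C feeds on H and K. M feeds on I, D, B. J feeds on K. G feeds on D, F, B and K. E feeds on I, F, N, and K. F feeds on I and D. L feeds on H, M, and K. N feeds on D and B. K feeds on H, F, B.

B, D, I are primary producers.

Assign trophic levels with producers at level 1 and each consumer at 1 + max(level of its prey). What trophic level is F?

Trophic level 2

D is a producer → level 1.
F eats D (level 1); other prey at levels: I 1 → level 2.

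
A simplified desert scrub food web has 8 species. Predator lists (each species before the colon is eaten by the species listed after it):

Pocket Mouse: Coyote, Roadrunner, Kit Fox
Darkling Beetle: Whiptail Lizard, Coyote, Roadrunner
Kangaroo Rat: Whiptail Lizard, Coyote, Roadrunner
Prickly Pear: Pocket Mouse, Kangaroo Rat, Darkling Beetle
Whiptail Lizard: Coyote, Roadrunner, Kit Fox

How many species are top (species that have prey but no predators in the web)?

3

Top species (has prey, but nothing eats it): Coyote, Roadrunner, Kit Fox.
Count: 3.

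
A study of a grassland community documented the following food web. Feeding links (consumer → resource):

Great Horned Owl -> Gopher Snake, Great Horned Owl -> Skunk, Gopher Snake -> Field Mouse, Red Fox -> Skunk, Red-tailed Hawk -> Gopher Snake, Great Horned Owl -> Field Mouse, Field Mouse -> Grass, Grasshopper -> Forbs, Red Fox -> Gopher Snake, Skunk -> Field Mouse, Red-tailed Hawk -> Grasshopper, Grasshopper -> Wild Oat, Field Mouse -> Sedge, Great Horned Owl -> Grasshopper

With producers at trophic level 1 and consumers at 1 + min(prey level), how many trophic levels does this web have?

4

Producers (level 1): Grass, Wild Oat, Forbs, Sedge.
Following each consumer down to its lowest-level prey: Grass → Field Mouse → Gopher Snake → Red Fox (levels 1 through 4).
All prey of Red Fox (Gopher Snake 3, Skunk 3) are at level 3 or above, so Red Fox is at level 1 + 3 = 4.
Every consumer has at least one prey at level 3 or below, so none exceeds level 4.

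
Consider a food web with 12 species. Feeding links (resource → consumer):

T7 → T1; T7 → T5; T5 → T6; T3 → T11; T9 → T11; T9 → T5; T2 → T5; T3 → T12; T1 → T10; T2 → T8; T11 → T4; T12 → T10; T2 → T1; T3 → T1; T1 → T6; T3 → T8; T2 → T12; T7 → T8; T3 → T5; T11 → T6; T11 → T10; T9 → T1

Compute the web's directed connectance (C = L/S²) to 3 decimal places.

C = 0.153

The web has S = 12 species and L = 22 feeding links.
C = L / S² = 22 / 144 = 0.1528 ≈ 0.153.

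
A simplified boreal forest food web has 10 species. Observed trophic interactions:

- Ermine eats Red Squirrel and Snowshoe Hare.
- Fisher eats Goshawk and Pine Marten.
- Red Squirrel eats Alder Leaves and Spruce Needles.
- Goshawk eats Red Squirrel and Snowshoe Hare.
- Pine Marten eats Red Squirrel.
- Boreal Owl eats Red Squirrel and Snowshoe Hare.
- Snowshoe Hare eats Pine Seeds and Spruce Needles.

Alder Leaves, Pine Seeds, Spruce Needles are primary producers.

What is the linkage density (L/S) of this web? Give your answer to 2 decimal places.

There are L = 13 links among S = 10 species.
L/S = 13/10 = 1.3000 ≈ 1.30.

L/S = 1.30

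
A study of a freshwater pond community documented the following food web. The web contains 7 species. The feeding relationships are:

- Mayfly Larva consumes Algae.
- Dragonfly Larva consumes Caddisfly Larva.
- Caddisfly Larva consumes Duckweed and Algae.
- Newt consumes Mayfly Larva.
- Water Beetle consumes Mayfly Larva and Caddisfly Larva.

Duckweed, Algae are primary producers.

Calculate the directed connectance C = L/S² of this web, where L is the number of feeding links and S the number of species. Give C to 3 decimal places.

The web has S = 7 species and L = 7 feeding links.
C = L / S² = 7 / 49 = 0.1429 ≈ 0.143.

C = 0.143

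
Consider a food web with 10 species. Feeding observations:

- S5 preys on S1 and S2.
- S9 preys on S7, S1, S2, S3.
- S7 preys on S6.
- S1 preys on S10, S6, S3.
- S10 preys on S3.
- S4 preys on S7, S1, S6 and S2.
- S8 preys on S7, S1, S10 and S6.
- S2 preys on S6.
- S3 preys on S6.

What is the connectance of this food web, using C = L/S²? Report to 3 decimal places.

C = 0.210

The web has S = 10 species and L = 21 feeding links.
C = L / S² = 21 / 100 = 0.2100 ≈ 0.210.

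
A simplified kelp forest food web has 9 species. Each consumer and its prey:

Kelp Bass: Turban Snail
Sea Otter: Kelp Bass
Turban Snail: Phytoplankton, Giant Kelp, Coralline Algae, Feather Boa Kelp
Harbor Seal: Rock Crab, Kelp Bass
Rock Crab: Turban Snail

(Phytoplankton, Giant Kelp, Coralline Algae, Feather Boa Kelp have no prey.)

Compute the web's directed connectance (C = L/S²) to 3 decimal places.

The web has S = 9 species and L = 9 feeding links.
C = L / S² = 9 / 81 = 0.1111 ≈ 0.111.

C = 0.111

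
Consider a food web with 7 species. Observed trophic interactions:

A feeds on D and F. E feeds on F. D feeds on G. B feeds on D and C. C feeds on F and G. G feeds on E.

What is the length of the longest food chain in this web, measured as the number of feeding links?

One longest chain: F → E → G → D → A.
It has 5 species and 4 links.

4 links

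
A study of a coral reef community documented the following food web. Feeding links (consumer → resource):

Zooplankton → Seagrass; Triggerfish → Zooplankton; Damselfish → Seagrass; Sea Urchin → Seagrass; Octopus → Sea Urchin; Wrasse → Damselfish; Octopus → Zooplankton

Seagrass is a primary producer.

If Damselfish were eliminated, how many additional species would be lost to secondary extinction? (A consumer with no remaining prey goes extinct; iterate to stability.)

1

Remove Damselfish.
Round 1: Wrasse (all prey gone) → extinct.
No further losses. Total secondary extinctions: 1.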